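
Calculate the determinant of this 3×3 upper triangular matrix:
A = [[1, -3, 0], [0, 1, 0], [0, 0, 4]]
4

The determinant of a triangular matrix is the product of its diagonal entries (the off-diagonal entries above the diagonal do not affect it).
det(A) = (1) * (1) * (4) = 4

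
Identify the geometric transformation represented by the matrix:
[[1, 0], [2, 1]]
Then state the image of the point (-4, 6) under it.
vertical shear with factor 2; image of (-4, 6) is (-4, -2)

The matrix [[1, 0], [k, 1]] sends (x, y) to (x, 2x + y), leaving the x-coordinate fixed: a vertical shear.
The matrix [[1, 0], [2, 1]] represents: vertical shear with factor 2.
Applying it to (-4, 6): [1·-4 + 0·6, 2·-4 + 1·6] = (-4, -2).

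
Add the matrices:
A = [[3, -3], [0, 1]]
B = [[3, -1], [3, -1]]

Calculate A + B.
[[6, -4], [3, 0]]

Add corresponding elements:
(3)+(3)=6
(-3)+(-1)=-4
(0)+(3)=3
(1)+(-1)=0
A + B = [[6, -4], [3, 0]]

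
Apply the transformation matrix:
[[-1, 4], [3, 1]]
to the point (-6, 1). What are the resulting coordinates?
(10, -17)

Matrix multiplication:
[[-1, 4], [3, 1]] × [-6, 1]ᵀ
= [-1×-6 + 4×1, 3×-6 + 1×1]ᵀ
= [10.0000, -17.0000]ᵀ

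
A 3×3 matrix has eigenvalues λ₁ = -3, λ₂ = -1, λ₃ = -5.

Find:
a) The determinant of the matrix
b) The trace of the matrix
det = -15, trace = -9

Two standard eigenvalue identities:
- det(A) equals the product of the eigenvalues (counted with multiplicity).
- trace(A) equals the sum of the eigenvalues.
det(A) = (-3)*(-1)*(-5) = -15.
trace(A) = -3 - 1 - 5 = -9.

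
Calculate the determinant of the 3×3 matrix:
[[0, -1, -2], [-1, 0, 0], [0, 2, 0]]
4

Expansion along first row:
det = 0·det([[0,0],[2,0]]) - -1·det([[-1,0],[0,0]]) + -2·det([[-1,0],[0,2]])
    = 0·(0·0 - 0·2) - -1·(-1·0 - 0·0) + -2·(-1·2 - 0·0)
    = 0·0 - -1·0 + -2·-2
    = 0 + 0 + 4 = 4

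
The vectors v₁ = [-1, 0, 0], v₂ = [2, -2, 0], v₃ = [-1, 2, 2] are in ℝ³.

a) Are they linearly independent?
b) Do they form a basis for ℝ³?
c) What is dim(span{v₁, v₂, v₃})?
Yes independent, yes basis, dim = 3

Stack v₁, v₂, v₃ as rows of a 3×3 matrix.
[[-1, 0, 0]; [2, -2, 0]; [-1, 2, 2]] is already lower triangular with nonzero diagonal entries (-1, -2, 2), so its determinant is the product of the diagonal entries, det = (-1)·(-2)·(2) = 4 ≠ 0, and the rows are linearly independent.
Three linearly independent vectors in ℝ³ form a basis for ℝ³, so dim(span{v₁,v₂,v₃}) = 3.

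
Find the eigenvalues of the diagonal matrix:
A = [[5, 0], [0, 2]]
λ₁ = 5, λ₂ = 2

The characteristic polynomial of A is det(A - λI) = (5 - λ)(2 - λ) = 0.
The roots are λ = 5 and λ = 2, so the eigenvalues are the diagonal entries.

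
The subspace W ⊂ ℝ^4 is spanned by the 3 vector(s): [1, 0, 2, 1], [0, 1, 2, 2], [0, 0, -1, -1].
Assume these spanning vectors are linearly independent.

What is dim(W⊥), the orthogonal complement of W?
dim(W⊥) = 1

For any subspace W of ℝ^n, dim(W) + dim(W⊥) = n (the whole-space dimension).
Here the given 3 vectors are linearly independent, so dim(W) = 3.
Thus dim(W⊥) = n - dim(W) = 4 - 3 = 1.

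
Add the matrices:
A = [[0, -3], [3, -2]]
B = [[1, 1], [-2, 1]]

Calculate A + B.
[[1, -2], [1, -1]]

Add corresponding elements:
(0)+(1)=1
(-3)+(1)=-2
(3)+(-2)=1
(-2)+(1)=-1
A + B = [[1, -2], [1, -1]]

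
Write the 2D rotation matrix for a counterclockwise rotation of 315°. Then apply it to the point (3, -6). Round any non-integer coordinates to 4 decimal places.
R = [[√2/2, √2/2], [-√2/2, √2/2]]; R·(3, -6) = (-2.1213, -6.3640)

Rotation matrix formula: R(θ) = [[cos θ, -sin θ], [sin θ, cos θ]]
For θ = 315°:
cos(315°) = √2/2
sin(315°) = -√2/2
R = [[√2/2, √2/2], [-√2/2, √2/2]]
Apply to (3, -6): [√2/2·3 + (√2/2)·-6, -√2/2·3 + √2/2·-6] = (-2.1213, -6.3640)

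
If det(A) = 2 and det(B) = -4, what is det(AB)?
-8

Use the multiplicative property of determinants: det(AB) = det(A)*det(B).
det(AB) = (2)*(-4) = -8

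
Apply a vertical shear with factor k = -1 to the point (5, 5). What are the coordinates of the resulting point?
(5, 0)

Shear matrix for vertical shear with factor k = -1:
[[1, 0], [-1, 1]]
Result: (5, 5) → (5, 0)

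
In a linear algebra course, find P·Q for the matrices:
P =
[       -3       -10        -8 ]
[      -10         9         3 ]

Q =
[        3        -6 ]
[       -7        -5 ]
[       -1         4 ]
PQ =
[       69        36 ]
[      -96        27 ]

Matrix multiplication: (PQ)[i][j] = sum over k of P[i][k] * Q[k][j].
  (PQ)[0][0] = (-3)*(3) + (-10)*(-7) + (-8)*(-1) = 69
  (PQ)[0][1] = (-3)*(-6) + (-10)*(-5) + (-8)*(4) = 36
  (PQ)[1][0] = (-10)*(3) + (9)*(-7) + (3)*(-1) = -96
  (PQ)[1][1] = (-10)*(-6) + (9)*(-5) + (3)*(4) = 27
PQ =
[       69        36 ]
[      -96        27 ]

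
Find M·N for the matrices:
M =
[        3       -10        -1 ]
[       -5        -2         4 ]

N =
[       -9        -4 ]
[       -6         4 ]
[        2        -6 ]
MN =
[       31       -46 ]
[       65       -12 ]

Matrix multiplication: (MN)[i][j] = sum over k of M[i][k] * N[k][j].
  (MN)[0][0] = (3)*(-9) + (-10)*(-6) + (-1)*(2) = 31
  (MN)[0][1] = (3)*(-4) + (-10)*(4) + (-1)*(-6) = -46
  (MN)[1][0] = (-5)*(-9) + (-2)*(-6) + (4)*(2) = 65
  (MN)[1][1] = (-5)*(-4) + (-2)*(4) + (4)*(-6) = -12
MN =
[       31       -46 ]
[       65       -12 ]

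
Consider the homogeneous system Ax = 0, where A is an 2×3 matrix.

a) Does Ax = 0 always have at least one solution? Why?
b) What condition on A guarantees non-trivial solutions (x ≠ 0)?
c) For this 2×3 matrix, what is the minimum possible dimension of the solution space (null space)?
a) Yes, x = 0 is always a solution. b) When A has linearly dependent columns (rank < n). c) Minimum nullity = 1.

a) x = 0 satisfies A·0 = 0, so the zero vector is always a solution.
b) Non-trivial solutions exist iff the columns of A are linearly dependent, equivalently rank(A) < n (the number of columns).
c) By rank-nullity, rank(A) + nullity(A) = n = 3. Since A has only 2 rows, rank(A) ≤ 2, so nullity(A) ≥ 3 - 2 = 1.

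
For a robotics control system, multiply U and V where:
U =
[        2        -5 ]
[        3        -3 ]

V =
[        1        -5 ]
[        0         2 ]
UV =
[        2       -20 ]
[        3       -21 ]

Matrix multiplication: (UV)[i][j] = sum over k of U[i][k] * V[k][j].
  (UV)[0][0] = (2)*(1) + (-5)*(0) = 2
  (UV)[0][1] = (2)*(-5) + (-5)*(2) = -20
  (UV)[1][0] = (3)*(1) + (-3)*(0) = 3
  (UV)[1][1] = (3)*(-5) + (-3)*(2) = -21
UV =
[        2       -20 ]
[        3       -21 ]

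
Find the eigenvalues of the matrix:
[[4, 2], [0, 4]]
λ = 4 and λ = 4

Characteristic equation: det(A - λI) = 0
λ² - (trace)λ + (det) = 0
λ² - (8)λ + (16) = 0
λ² - 8λ + 16 = 0
Solving: λ = 4, 4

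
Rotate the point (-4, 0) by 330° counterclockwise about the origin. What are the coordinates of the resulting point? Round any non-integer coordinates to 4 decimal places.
(-3.4641, 2.0000)

Rotation matrix R(θ) = [[cos θ, -sin θ], [sin θ, cos θ]]; for θ = 330°:
R = [[√3/2, 1/2], [-1/2, √3/2]]
Result: R × [-4, 0]ᵀ = [√3/2·-4 + (1/2)·0, -1/2·-4 + (√3/2)·0]ᵀ = (-3.4641, 2.0000)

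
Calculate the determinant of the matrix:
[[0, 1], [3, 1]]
-3

For a 2×2 matrix [[a, b], [c, d]], det = ad - bc
det = (0)(1) - (1)(3) = 0 - 3 = -3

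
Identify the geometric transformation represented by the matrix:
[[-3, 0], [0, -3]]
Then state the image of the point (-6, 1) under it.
uniform scaling by factor -3; image of (-6, 1) is (18, -3)

This is a diagonal matrix with equal entries -3, so it scales both axes by the same factor -3.
The matrix [[-3, 0], [0, -3]] represents: uniform scaling by factor -3.
Applying it to (-6, 1): [-3·-6 + 0·1, 0·-6 + -3·1] = (18, -3).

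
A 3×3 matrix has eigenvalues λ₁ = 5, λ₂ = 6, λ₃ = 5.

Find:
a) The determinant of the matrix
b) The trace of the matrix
det = 150, trace = 16

Two standard eigenvalue identities:
- det(A) equals the product of the eigenvalues (counted with multiplicity).
- trace(A) equals the sum of the eigenvalues.
det(A) = (5)*(6)*(5) = 150.
trace(A) = 5 + 6 + 5 = 16.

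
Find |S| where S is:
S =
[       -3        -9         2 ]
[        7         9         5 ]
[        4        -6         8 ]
det(S) = -138

Expand along row 0 (cofactor expansion): det(S) = a*(e*i - f*h) - b*(d*i - f*g) + c*(d*h - e*g), where the 3×3 is [[a, b, c], [d, e, f], [g, h, i]].
Minor M_00 = (9)*(8) - (5)*(-6) = 72 + 30 = 102.
Minor M_01 = (7)*(8) - (5)*(4) = 56 - 20 = 36.
Minor M_02 = (7)*(-6) - (9)*(4) = -42 - 36 = -78.
det(S) = (-3)*(102) - (-9)*(36) + (2)*(-78) = -306 + 324 - 156 = -138.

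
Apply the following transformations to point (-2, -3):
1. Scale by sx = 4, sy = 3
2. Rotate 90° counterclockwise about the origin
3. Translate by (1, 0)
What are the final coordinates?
(10, -8)

Step 1: Scale → (-8, -9)
Step 2: Rotate 90° → (9, -8)
Step 3: Translate → (10, -8)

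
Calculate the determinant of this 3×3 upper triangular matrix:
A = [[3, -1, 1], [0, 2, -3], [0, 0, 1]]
6

The determinant of a triangular matrix is the product of its diagonal entries (the off-diagonal entries above the diagonal do not affect it).
det(A) = (3) * (2) * (1) = 6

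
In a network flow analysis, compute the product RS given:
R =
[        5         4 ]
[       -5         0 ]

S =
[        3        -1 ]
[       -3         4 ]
RS =
[        3        11 ]
[      -15         5 ]

Matrix multiplication: (RS)[i][j] = sum over k of R[i][k] * S[k][j].
  (RS)[0][0] = (5)*(3) + (4)*(-3) = 3
  (RS)[0][1] = (5)*(-1) + (4)*(4) = 11
  (RS)[1][0] = (-5)*(3) + (0)*(-3) = -15
  (RS)[1][1] = (-5)*(-1) + (0)*(4) = 5
RS =
[        3        11 ]
[      -15         5 ]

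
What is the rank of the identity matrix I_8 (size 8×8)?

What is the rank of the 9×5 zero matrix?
rank(I_8) = 8, rank(0) = 0

The identity I_8 has 8 columns that are the standard basis vectors e_1, …, e_8. These are linearly independent, so all 8 columns are pivots and rank(I_8) = 8.
The 9×5 zero matrix has every entry zero, so every row is the zero row and there are no pivots; rank(0) = 0.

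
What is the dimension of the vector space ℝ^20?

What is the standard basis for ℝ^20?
Dimension = 20; standard basis = {e_1, e_2, e_3, …, e_20}

ℝ^20 is the space of 20-tuples of real numbers; its dimension is 20.
The standard basis consists of 20 vectors: e_1, e_2, e_3, …, e_20, where e_i is the vector with 1 in position i and 0 elsewhere.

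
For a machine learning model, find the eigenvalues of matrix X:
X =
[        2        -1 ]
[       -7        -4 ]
λ = -5, 3

Solve det(X - λI) = 0. For a 2×2 matrix the characteristic equation is λ² - (trace)λ + det = 0.
trace(X) = a + d = 2 - 4 = -2.
det(X) = a*d - b*c = (2)*(-4) - (-1)*(-7) = -8 - 7 = -15.
Characteristic equation: λ² - (-2)λ + (-15) = 0.
Discriminant = (-2)² - 4*(-15) = 4 + 60 = 64.
λ = (-2 ± √64) / 2 = (-2 ± 8) / 2 = -5, 3.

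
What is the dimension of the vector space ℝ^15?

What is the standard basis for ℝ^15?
Dimension = 15; standard basis = {e_1, e_2, e_3, …, e_15}

ℝ^15 is the space of 15-tuples of real numbers; its dimension is 15.
The standard basis consists of 15 vectors: e_1, e_2, e_3, …, e_15, where e_i is the vector with 1 in position i and 0 elsewhere.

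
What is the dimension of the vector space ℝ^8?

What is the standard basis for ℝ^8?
Dimension = 8; standard basis = {e_1, e_2, e_3, …, e_8}

ℝ^8 is the space of 8-tuples of real numbers; its dimension is 8.
The standard basis consists of 8 vectors: e_1, e_2, e_3, …, e_8, where e_i is the vector with 1 in position i and 0 elsewhere.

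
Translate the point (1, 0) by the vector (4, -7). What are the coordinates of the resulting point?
(5, -7)

Translation by (4, -7):
x' = 1 + 4 = 5
y' = 0 + -7 = -7
Homogeneous matrix: [[1, 0, 4], [0, 1, -7], [0, 0, 1]]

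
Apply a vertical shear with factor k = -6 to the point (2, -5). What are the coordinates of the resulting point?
(2, -17)

Shear matrix for vertical shear with factor k = -6:
[[1, 0], [-6, 1]]
Result: (2, -5) → (2, -17)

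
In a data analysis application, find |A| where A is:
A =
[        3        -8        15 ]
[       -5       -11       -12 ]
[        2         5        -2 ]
det(A) = 473

Expand along row 0 (cofactor expansion): det(A) = a*(e*i - f*h) - b*(d*i - f*g) + c*(d*h - e*g), where the 3×3 is [[a, b, c], [d, e, f], [g, h, i]].
Minor M_00 = (-11)*(-2) - (-12)*(5) = 22 + 60 = 82.
Minor M_01 = (-5)*(-2) - (-12)*(2) = 10 + 24 = 34.
Minor M_02 = (-5)*(5) - (-11)*(2) = -25 + 22 = -3.
det(A) = (3)*(82) - (-8)*(34) + (15)*(-3) = 246 + 272 - 45 = 473.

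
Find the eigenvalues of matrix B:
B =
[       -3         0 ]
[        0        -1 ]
λ = -3, -1

Solve det(B - λI) = 0. For a 2×2 matrix the characteristic equation is λ² - (trace)λ + det = 0.
trace(B) = a + d = -3 - 1 = -4.
det(B) = a*d - b*c = (-3)*(-1) - (0)*(0) = 3 - 0 = 3.
Characteristic equation: λ² - (-4)λ + (3) = 0.
Discriminant = (-4)² - 4*(3) = 16 - 12 = 4.
λ = (-4 ± √4) / 2 = (-4 ± 2) / 2 = -3, -1.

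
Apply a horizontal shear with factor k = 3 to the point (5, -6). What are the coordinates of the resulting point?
(-13, -6)

Shear matrix for horizontal shear with factor k = 3:
[[1, 3], [0, 1]]
Result: (5, -6) → (-13, -6)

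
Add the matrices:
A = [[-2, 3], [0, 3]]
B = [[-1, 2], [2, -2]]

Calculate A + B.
[[-3, 5], [2, 1]]

Add corresponding elements:
(-2)+(-1)=-3
(3)+(2)=5
(0)+(2)=2
(3)+(-2)=1
A + B = [[-3, 5], [2, 1]]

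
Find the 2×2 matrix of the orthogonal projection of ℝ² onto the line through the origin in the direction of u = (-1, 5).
[[1/26, -5/26], [-5/26, 25/26]]

The orthogonal projection onto the line spanned by a nonzero vector u = (a, b) has matrix P = (u uᵀ) / (uᵀ u) = (1/(a² + b²)) · [[a², ab], [ab, b²]].
Here u = (-1, 5), so a² + b² = 1 + 25 = 26.
P = (1/26) · [[1, -5], [-5, 25]] = [[1/26, -5/26], [-5/26, 25/26]].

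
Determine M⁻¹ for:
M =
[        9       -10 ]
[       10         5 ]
det(M) = 145
M⁻¹ =
[     1/29      2/29 ]
[    -2/29     9/145 ]

For a 2×2 matrix M = [[a, b], [c, d]] with det(M) ≠ 0, M⁻¹ = (1/det(M)) * [[d, -b], [-c, a]].
det(M) = (9)*(5) - (-10)*(10) = 45 + 100 = 145.
M⁻¹ = (1/145) * [[5, 10], [-10, 9]].
Dividing each entry by 145 and reducing:
M⁻¹ =
[     1/29      2/29 ]
[    -2/29     9/145 ]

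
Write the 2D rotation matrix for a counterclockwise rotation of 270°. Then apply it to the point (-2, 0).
R = [[0, 1], [-1, 0]]; R·(-2, 0) = (0, 2)

Rotation matrix formula: R(θ) = [[cos θ, -sin θ], [sin θ, cos θ]]
For θ = 270°:
cos(270°) = 0
sin(270°) = -1
R = [[0, 1], [-1, 0]]
Apply to (-2, 0): [0·-2 + (1)·0, -1·-2 + 0·0] = (0, 2)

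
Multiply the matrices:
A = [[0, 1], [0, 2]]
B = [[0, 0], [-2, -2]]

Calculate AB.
[[-2, -2], [-4, -4]]

Each entry (i,j) of AB = sum over k of A[i][k]*B[k][j].
(AB)[0][0] = (0)*(0) + (1)*(-2) = -2
(AB)[0][1] = (0)*(0) + (1)*(-2) = -2
(AB)[1][0] = (0)*(0) + (2)*(-2) = -4
(AB)[1][1] = (0)*(0) + (2)*(-2) = -4
AB = [[-2, -2], [-4, -4]]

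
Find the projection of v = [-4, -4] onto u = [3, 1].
[-24/5, -8/5]

The projection of v onto u is proj_u(v) = ((v·u) / (u·u)) · u.
v·u = (-4)*(3) + (-4)*(1) = -16.
u·u = (3)*(3) + (1)*(1) = 10.
coefficient = -16 / 10 = -8/5.
proj_u(v) = -8/5 · [3, 1] = [-24/5, -8/5].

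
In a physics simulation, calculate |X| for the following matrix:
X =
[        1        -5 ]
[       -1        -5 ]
det(X) = -10

For a 2×2 matrix [[a, b], [c, d]], det = a*d - b*c.
det(X) = (1)*(-5) - (-5)*(-1) = -5 - 5 = -10.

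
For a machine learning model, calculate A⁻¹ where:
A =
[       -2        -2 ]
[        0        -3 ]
det(A) = 6
A⁻¹ =
[     -1/2       1/3 ]
[        0      -1/3 ]

For a 2×2 matrix A = [[a, b], [c, d]] with det(A) ≠ 0, A⁻¹ = (1/det(A)) * [[d, -b], [-c, a]].
det(A) = (-2)*(-3) - (-2)*(0) = 6 - 0 = 6.
A⁻¹ = (1/6) * [[-3, 2], [0, -2]].
Dividing each entry by 6 and reducing:
A⁻¹ =
[     -1/2       1/3 ]
[        0      -1/3 ]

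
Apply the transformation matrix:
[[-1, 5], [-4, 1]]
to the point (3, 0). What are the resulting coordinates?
(-3, -12)

Matrix multiplication:
[[-1, 5], [-4, 1]] × [3, 0]ᵀ
= [-1×3 + 5×0, -4×3 + 1×0]ᵀ
= [-3.0000, -12.0000]ᵀ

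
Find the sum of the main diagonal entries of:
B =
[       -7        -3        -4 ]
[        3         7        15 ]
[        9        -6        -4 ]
tr(B) = -7 + 7 - 4 = -4

The trace of a square matrix is the sum of its diagonal entries.
Diagonal entries of B: B[0][0] = -7, B[1][1] = 7, B[2][2] = -4.
tr(B) = -7 + 7 - 4 = -4.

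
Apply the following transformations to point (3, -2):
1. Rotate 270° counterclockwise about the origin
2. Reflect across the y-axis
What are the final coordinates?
(2, -3)

Step 1: Rotate 270° → (-2, -3)
Step 2: Reflect across the y-axis → (2, -3)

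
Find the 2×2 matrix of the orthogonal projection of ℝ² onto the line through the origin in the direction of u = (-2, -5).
[[4/29, 10/29], [10/29, 25/29]]

The orthogonal projection onto the line spanned by a nonzero vector u = (a, b) has matrix P = (u uᵀ) / (uᵀ u) = (1/(a² + b²)) · [[a², ab], [ab, b²]].
Here u = (-2, -5), so a² + b² = 4 + 25 = 29.
P = (1/29) · [[4, 10], [10, 25]] = [[4/29, 10/29], [10/29, 25/29]].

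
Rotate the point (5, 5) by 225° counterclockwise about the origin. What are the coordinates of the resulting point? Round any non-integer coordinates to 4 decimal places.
(0.0000, -7.0711)

Rotation matrix R(θ) = [[cos θ, -sin θ], [sin θ, cos θ]]; for θ = 225°:
R = [[-√2/2, √2/2], [-√2/2, -√2/2]]
Result: R × [5, 5]ᵀ = [-√2/2·5 + (√2/2)·5, -√2/2·5 + (-√2/2)·5]ᵀ = (0.0000, -7.0711)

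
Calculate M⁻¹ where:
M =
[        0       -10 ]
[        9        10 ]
det(M) = 90
M⁻¹ =
[      1/9       1/9 ]
[    -1/10         0 ]

For a 2×2 matrix M = [[a, b], [c, d]] with det(M) ≠ 0, M⁻¹ = (1/det(M)) * [[d, -b], [-c, a]].
det(M) = (0)*(10) - (-10)*(9) = 0 + 90 = 90.
M⁻¹ = (1/90) * [[10, 10], [-9, 0]].
Dividing each entry by 90 and reducing:
M⁻¹ =
[      1/9       1/9 ]
[    -1/10         0 ]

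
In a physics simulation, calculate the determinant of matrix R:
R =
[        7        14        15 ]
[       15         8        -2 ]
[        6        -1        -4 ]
det(R) = -511

Expand along row 0 (cofactor expansion): det(R) = a*(e*i - f*h) - b*(d*i - f*g) + c*(d*h - e*g), where the 3×3 is [[a, b, c], [d, e, f], [g, h, i]].
Minor M_00 = (8)*(-4) - (-2)*(-1) = -32 - 2 = -34.
Minor M_01 = (15)*(-4) - (-2)*(6) = -60 + 12 = -48.
Minor M_02 = (15)*(-1) - (8)*(6) = -15 - 48 = -63.
det(R) = (7)*(-34) - (14)*(-48) + (15)*(-63) = -238 + 672 - 945 = -511.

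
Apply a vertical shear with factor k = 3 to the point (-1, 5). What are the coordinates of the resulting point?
(-1, 2)

Shear matrix for vertical shear with factor k = 3:
[[1, 0], [3, 1]]
Result: (-1, 5) → (-1, 2)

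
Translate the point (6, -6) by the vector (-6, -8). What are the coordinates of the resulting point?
(0, -14)

Translation by (-6, -8):
x' = 6 + -6 = 0
y' = -6 + -8 = -14
Homogeneous matrix: [[1, 0, -6], [0, 1, -8], [0, 0, 1]]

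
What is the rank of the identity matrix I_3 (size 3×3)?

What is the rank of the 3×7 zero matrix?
rank(I_3) = 3, rank(0) = 0

The identity I_3 has 3 columns that are the standard basis vectors e_1, …, e_3. These are linearly independent, so all 3 columns are pivots and rank(I_3) = 3.
The 3×7 zero matrix has every entry zero, so every row is the zero row and there are no pivots; rank(0) = 0.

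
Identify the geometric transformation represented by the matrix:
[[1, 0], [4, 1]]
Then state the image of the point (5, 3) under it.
vertical shear with factor 4; image of (5, 3) is (5, 23)

The matrix [[1, 0], [k, 1]] sends (x, y) to (x, 4x + y), leaving the x-coordinate fixed: a vertical shear.
The matrix [[1, 0], [4, 1]] represents: vertical shear with factor 4.
Applying it to (5, 3): [1·5 + 0·3, 4·5 + 1·3] = (5, 23).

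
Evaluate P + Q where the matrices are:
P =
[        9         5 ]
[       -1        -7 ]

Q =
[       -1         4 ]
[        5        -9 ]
P + Q =
[        8         9 ]
[        4       -16 ]

Matrix addition is elementwise: (P+Q)[i][j] = P[i][j] + Q[i][j].
  (P+Q)[0][0] = (9) + (-1) = 8
  (P+Q)[0][1] = (5) + (4) = 9
  (P+Q)[1][0] = (-1) + (5) = 4
  (P+Q)[1][1] = (-7) + (-9) = -16
P + Q =
[        8         9 ]
[        4       -16 ]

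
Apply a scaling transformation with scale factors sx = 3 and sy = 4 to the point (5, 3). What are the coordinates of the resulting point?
(15, 12)

Scaling matrix:
[[3, 0], [0, 4]]
Result: (5 × 3, 3 × 4) = (15, 12)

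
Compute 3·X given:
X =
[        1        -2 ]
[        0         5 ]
3X =
[        3        -6 ]
[        0        15 ]

Scalar multiplication is elementwise: (3X)[i][j] = 3 * X[i][j].
  (3X)[0][0] = 3 * (1) = 3
  (3X)[0][1] = 3 * (-2) = -6
  (3X)[1][0] = 3 * (0) = 0
  (3X)[1][1] = 3 * (5) = 15
3X =
[        3        -6 ]
[        0        15 ]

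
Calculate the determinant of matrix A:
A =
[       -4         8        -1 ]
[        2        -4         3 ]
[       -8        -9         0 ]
det(A) = -250

Expand along row 0 (cofactor expansion): det(A) = a*(e*i - f*h) - b*(d*i - f*g) + c*(d*h - e*g), where the 3×3 is [[a, b, c], [d, e, f], [g, h, i]].
Minor M_00 = (-4)*(0) - (3)*(-9) = 0 + 27 = 27.
Minor M_01 = (2)*(0) - (3)*(-8) = 0 + 24 = 24.
Minor M_02 = (2)*(-9) - (-4)*(-8) = -18 - 32 = -50.
det(A) = (-4)*(27) - (8)*(24) + (-1)*(-50) = -108 - 192 + 50 = -250.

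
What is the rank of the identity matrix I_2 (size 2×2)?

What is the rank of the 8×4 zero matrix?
rank(I_2) = 2, rank(0) = 0

The identity I_2 has 2 columns that are the standard basis vectors e_1, …, e_2. These are linearly independent, so all 2 columns are pivots and rank(I_2) = 2.
The 8×4 zero matrix has every entry zero, so every row is the zero row and there are no pivots; rank(0) = 0.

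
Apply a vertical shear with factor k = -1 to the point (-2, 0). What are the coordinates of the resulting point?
(-2, 2)

Shear matrix for vertical shear with factor k = -1:
[[1, 0], [-1, 1]]
Result: (-2, 0) → (-2, 2)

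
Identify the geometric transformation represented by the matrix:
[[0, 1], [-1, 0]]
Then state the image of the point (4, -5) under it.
rotation by 90° clockwise (i.e., 270° counterclockwise); image of (4, -5) is (-5, -4)

This matches the form [[cos θ, -sin θ], [sin θ, cos θ]] of a rotation matrix; reading off cos θ and sin θ gives the angle.
The matrix [[0, 1], [-1, 0]] represents: rotation by 90° clockwise (i.e., 270° counterclockwise).
Applying it to (4, -5): [0·4 + 1·-5, -1·4 + 0·-5] = (-5, -4).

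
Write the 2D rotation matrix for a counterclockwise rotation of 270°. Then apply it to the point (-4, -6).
R = [[0, 1], [-1, 0]]; R·(-4, -6) = (-6, 4)

Rotation matrix formula: R(θ) = [[cos θ, -sin θ], [sin θ, cos θ]]
For θ = 270°:
cos(270°) = 0
sin(270°) = -1
R = [[0, 1], [-1, 0]]
Apply to (-4, -6): [0·-4 + (1)·-6, -1·-4 + 0·-6] = (-6, 4)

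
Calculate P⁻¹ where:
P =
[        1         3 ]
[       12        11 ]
det(P) = -25
P⁻¹ =
[   -11/25      3/25 ]
[    12/25     -1/25 ]

For a 2×2 matrix P = [[a, b], [c, d]] with det(P) ≠ 0, P⁻¹ = (1/det(P)) * [[d, -b], [-c, a]].
det(P) = (1)*(11) - (3)*(12) = 11 - 36 = -25.
P⁻¹ = (1/-25) * [[11, -3], [-12, 1]].
Dividing each entry by -25 and reducing:
P⁻¹ =
[   -11/25      3/25 ]
[    12/25     -1/25 ]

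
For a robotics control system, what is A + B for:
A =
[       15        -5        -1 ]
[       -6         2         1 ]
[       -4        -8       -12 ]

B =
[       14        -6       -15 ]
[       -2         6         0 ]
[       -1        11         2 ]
A + B =
[       29       -11       -16 ]
[       -8         8         1 ]
[       -5         3       -10 ]

Matrix addition is elementwise: (A+B)[i][j] = A[i][j] + B[i][j].
  (A+B)[0][0] = (15) + (14) = 29
  (A+B)[0][1] = (-5) + (-6) = -11
  (A+B)[0][2] = (-1) + (-15) = -16
  (A+B)[1][0] = (-6) + (-2) = -8
  (A+B)[1][1] = (2) + (6) = 8
  (A+B)[1][2] = (1) + (0) = 1
  (A+B)[2][0] = (-4) + (-1) = -5
  (A+B)[2][1] = (-8) + (11) = 3
  (A+B)[2][2] = (-12) + (2) = -10
A + B =
[       29       -11       -16 ]
[       -8         8         1 ]
[       -5         3       -10 ]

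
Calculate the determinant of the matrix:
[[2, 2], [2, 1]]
-2

For a 2×2 matrix [[a, b], [c, d]], det = ad - bc
det = (2)(1) - (2)(2) = 2 - 4 = -2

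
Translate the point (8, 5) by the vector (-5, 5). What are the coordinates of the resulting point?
(3, 10)

Translation by (-5, 5):
x' = 8 + -5 = 3
y' = 5 + 5 = 10
Homogeneous matrix: [[1, 0, -5], [0, 1, 5], [0, 0, 1]]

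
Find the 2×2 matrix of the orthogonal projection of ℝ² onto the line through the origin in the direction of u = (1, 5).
[[1/26, 5/26], [5/26, 25/26]]

The orthogonal projection onto the line spanned by a nonzero vector u = (a, b) has matrix P = (u uᵀ) / (uᵀ u) = (1/(a² + b²)) · [[a², ab], [ab, b²]].
Here u = (1, 5), so a² + b² = 1 + 25 = 26.
P = (1/26) · [[1, 5], [5, 25]] = [[1/26, 5/26], [5/26, 25/26]].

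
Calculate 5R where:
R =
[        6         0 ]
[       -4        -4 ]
5R =
[       30         0 ]
[      -20       -20 ]

Scalar multiplication is elementwise: (5R)[i][j] = 5 * R[i][j].
  (5R)[0][0] = 5 * (6) = 30
  (5R)[0][1] = 5 * (0) = 0
  (5R)[1][0] = 5 * (-4) = -20
  (5R)[1][1] = 5 * (-4) = -20
5R =
[       30         0 ]
[      -20       -20 ]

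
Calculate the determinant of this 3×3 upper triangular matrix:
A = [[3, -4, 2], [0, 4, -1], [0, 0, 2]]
24

The determinant of a triangular matrix is the product of its diagonal entries (the off-diagonal entries above the diagonal do not affect it).
det(A) = (3) * (4) * (2) = 24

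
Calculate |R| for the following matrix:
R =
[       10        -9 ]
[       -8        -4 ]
det(R) = -112

For a 2×2 matrix [[a, b], [c, d]], det = a*d - b*c.
det(R) = (10)*(-4) - (-9)*(-8) = -40 - 72 = -112.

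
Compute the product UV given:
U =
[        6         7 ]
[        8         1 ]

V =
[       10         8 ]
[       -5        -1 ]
UV =
[       25        41 ]
[       75        63 ]

Matrix multiplication: (UV)[i][j] = sum over k of U[i][k] * V[k][j].
  (UV)[0][0] = (6)*(10) + (7)*(-5) = 25
  (UV)[0][1] = (6)*(8) + (7)*(-1) = 41
  (UV)[1][0] = (8)*(10) + (1)*(-5) = 75
  (UV)[1][1] = (8)*(8) + (1)*(-1) = 63
UV =
[       25        41 ]
[       75        63 ]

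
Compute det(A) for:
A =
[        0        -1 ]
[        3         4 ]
det(A) = 3

For a 2×2 matrix [[a, b], [c, d]], det = a*d - b*c.
det(A) = (0)*(4) - (-1)*(3) = 0 + 3 = 3.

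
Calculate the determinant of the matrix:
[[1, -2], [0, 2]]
2

For a 2×2 matrix [[a, b], [c, d]], det = ad - bc
det = (1)(2) - (-2)(0) = 2 - 0 = 2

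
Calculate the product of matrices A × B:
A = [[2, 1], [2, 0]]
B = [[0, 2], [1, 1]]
[[1, 5], [0, 4]]

Matrix multiplication:
C[0][0] = 2×0 + 1×1 = 1
C[0][1] = 2×2 + 1×1 = 5
C[1][0] = 2×0 + 0×1 = 0
C[1][1] = 2×2 + 0×1 = 4
Result: [[1, 5], [0, 4]]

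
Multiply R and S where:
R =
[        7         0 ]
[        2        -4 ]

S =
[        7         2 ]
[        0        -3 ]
RS =
[       49        14 ]
[       14        16 ]

Matrix multiplication: (RS)[i][j] = sum over k of R[i][k] * S[k][j].
  (RS)[0][0] = (7)*(7) + (0)*(0) = 49
  (RS)[0][1] = (7)*(2) + (0)*(-3) = 14
  (RS)[1][0] = (2)*(7) + (-4)*(0) = 14
  (RS)[1][1] = (2)*(2) + (-4)*(-3) = 16
RS =
[       49        14 ]
[       14        16 ]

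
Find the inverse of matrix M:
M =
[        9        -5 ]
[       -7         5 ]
det(M) = 10
M⁻¹ =
[      1/2       1/2 ]
[     7/10      9/10 ]

For a 2×2 matrix M = [[a, b], [c, d]] with det(M) ≠ 0, M⁻¹ = (1/det(M)) * [[d, -b], [-c, a]].
det(M) = (9)*(5) - (-5)*(-7) = 45 - 35 = 10.
M⁻¹ = (1/10) * [[5, 5], [7, 9]].
Dividing each entry by 10 and reducing:
M⁻¹ =
[      1/2       1/2 ]
[     7/10      9/10 ]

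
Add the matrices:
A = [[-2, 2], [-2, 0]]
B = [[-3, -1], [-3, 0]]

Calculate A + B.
[[-5, 1], [-5, 0]]

Add corresponding elements:
(-2)+(-3)=-5
(2)+(-1)=1
(-2)+(-3)=-5
(0)+(0)=0
A + B = [[-5, 1], [-5, 0]]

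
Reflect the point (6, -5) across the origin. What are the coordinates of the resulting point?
(-6, 5)

Reflection across origin: (6, -5) → (-6, 5)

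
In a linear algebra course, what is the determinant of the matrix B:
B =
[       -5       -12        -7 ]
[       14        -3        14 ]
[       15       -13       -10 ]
det(B) = -4301

Expand along row 0 (cofactor expansion): det(B) = a*(e*i - f*h) - b*(d*i - f*g) + c*(d*h - e*g), where the 3×3 is [[a, b, c], [d, e, f], [g, h, i]].
Minor M_00 = (-3)*(-10) - (14)*(-13) = 30 + 182 = 212.
Minor M_01 = (14)*(-10) - (14)*(15) = -140 - 210 = -350.
Minor M_02 = (14)*(-13) - (-3)*(15) = -182 + 45 = -137.
det(B) = (-5)*(212) - (-12)*(-350) + (-7)*(-137) = -1060 - 4200 + 959 = -4301.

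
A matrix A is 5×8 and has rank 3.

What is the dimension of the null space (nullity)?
5

The rank-nullity theorem for an m×n matrix states:
rank(A) + nullity(A) = n (the number of columns).
Here n = 8 and rank(A) = 3, so nullity(A) = 8 - 3 = 5.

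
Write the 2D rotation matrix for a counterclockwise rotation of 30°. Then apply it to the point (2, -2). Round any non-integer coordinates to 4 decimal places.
R = [[√3/2, -1/2], [1/2, √3/2]]; R·(2, -2) = (2.7321, -0.7321)

Rotation matrix formula: R(θ) = [[cos θ, -sin θ], [sin θ, cos θ]]
For θ = 30°:
cos(30°) = √3/2
sin(30°) = 1/2
R = [[√3/2, -1/2], [1/2, √3/2]]
Apply to (2, -2): [√3/2·2 + (-1/2)·-2, 1/2·2 + √3/2·-2] = (2.7321, -0.7321)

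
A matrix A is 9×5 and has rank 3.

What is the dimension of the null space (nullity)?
2

The rank-nullity theorem for an m×n matrix states:
rank(A) + nullity(A) = n (the number of columns).
Here n = 5 and rank(A) = 3, so nullity(A) = 5 - 3 = 2.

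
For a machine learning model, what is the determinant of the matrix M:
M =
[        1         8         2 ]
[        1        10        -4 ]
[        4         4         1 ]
det(M) = -182

Expand along row 0 (cofactor expansion): det(M) = a*(e*i - f*h) - b*(d*i - f*g) + c*(d*h - e*g), where the 3×3 is [[a, b, c], [d, e, f], [g, h, i]].
Minor M_00 = (10)*(1) - (-4)*(4) = 10 + 16 = 26.
Minor M_01 = (1)*(1) - (-4)*(4) = 1 + 16 = 17.
Minor M_02 = (1)*(4) - (10)*(4) = 4 - 40 = -36.
det(M) = (1)*(26) - (8)*(17) + (2)*(-36) = 26 - 136 - 72 = -182.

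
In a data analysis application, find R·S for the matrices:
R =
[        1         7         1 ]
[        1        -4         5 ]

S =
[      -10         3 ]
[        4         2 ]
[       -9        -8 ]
RS =
[        9         9 ]
[      -71       -45 ]

Matrix multiplication: (RS)[i][j] = sum over k of R[i][k] * S[k][j].
  (RS)[0][0] = (1)*(-10) + (7)*(4) + (1)*(-9) = 9
  (RS)[0][1] = (1)*(3) + (7)*(2) + (1)*(-8) = 9
  (RS)[1][0] = (1)*(-10) + (-4)*(4) + (5)*(-9) = -71
  (RS)[1][1] = (1)*(3) + (-4)*(2) + (5)*(-8) = -45
RS =
[        9         9 ]
[      -71       -45 ]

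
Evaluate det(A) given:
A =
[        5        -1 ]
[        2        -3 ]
det(A) = -13

For a 2×2 matrix [[a, b], [c, d]], det = a*d - b*c.
det(A) = (5)*(-3) - (-1)*(2) = -15 + 2 = -13.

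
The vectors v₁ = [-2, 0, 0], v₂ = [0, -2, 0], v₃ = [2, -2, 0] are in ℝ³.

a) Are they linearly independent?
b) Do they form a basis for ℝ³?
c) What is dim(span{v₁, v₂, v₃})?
Not independent, not a basis, dim(span) = 2

Check whether v₃ can be written as a linear combination of v₁ and v₂.
v₃ = (-1)·v₁ + (1)·v₂ = [2, -2, 0], so the three vectors are linearly dependent.
Thus they do not form a basis for ℝ³, and dim(span{v₁, v₂, v₃}) = 2 (spanned by v₁ and v₂).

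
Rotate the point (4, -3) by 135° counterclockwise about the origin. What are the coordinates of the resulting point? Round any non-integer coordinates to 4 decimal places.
(-0.7071, 4.9497)

Rotation matrix R(θ) = [[cos θ, -sin θ], [sin θ, cos θ]]; for θ = 135°:
R = [[-√2/2, -√2/2], [√2/2, -√2/2]]
Result: R × [4, -3]ᵀ = [-√2/2·4 + (-√2/2)·-3, √2/2·4 + (-√2/2)·-3]ᵀ = (-0.7071, 4.9497)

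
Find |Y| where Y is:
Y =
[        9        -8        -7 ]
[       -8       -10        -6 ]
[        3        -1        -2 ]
det(Y) = 132

Expand along row 0 (cofactor expansion): det(Y) = a*(e*i - f*h) - b*(d*i - f*g) + c*(d*h - e*g), where the 3×3 is [[a, b, c], [d, e, f], [g, h, i]].
Minor M_00 = (-10)*(-2) - (-6)*(-1) = 20 - 6 = 14.
Minor M_01 = (-8)*(-2) - (-6)*(3) = 16 + 18 = 34.
Minor M_02 = (-8)*(-1) - (-10)*(3) = 8 + 30 = 38.
det(Y) = (9)*(14) - (-8)*(34) + (-7)*(38) = 126 + 272 - 266 = 132.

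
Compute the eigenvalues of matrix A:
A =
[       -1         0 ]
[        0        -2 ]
λ = -2, -1

Solve det(A - λI) = 0. For a 2×2 matrix the characteristic equation is λ² - (trace)λ + det = 0.
trace(A) = a + d = -1 - 2 = -3.
det(A) = a*d - b*c = (-1)*(-2) - (0)*(0) = 2 - 0 = 2.
Characteristic equation: λ² - (-3)λ + (2) = 0.
Discriminant = (-3)² - 4*(2) = 9 - 8 = 1.
λ = (-3 ± √1) / 2 = (-3 ± 1) / 2 = -2, -1.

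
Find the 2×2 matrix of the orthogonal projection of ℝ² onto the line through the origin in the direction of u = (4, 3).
[[16/25, 12/25], [12/25, 9/25]]

The orthogonal projection onto the line spanned by a nonzero vector u = (a, b) has matrix P = (u uᵀ) / (uᵀ u) = (1/(a² + b²)) · [[a², ab], [ab, b²]].
Here u = (4, 3), so a² + b² = 16 + 9 = 25.
P = (1/25) · [[16, 12], [12, 9]] = [[16/25, 12/25], [12/25, 9/25]].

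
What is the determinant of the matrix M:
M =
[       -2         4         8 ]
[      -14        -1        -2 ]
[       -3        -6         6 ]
det(M) = 1044

Expand along row 0 (cofactor expansion): det(M) = a*(e*i - f*h) - b*(d*i - f*g) + c*(d*h - e*g), where the 3×3 is [[a, b, c], [d, e, f], [g, h, i]].
Minor M_00 = (-1)*(6) - (-2)*(-6) = -6 - 12 = -18.
Minor M_01 = (-14)*(6) - (-2)*(-3) = -84 - 6 = -90.
Minor M_02 = (-14)*(-6) - (-1)*(-3) = 84 - 3 = 81.
det(M) = (-2)*(-18) - (4)*(-90) + (8)*(81) = 36 + 360 + 648 = 1044.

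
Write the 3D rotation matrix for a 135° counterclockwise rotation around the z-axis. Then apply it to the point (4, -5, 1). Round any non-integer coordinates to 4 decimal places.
R = [[-√2/2, -√2/2, 0], [√2/2, -√2/2, 0], [0, 0, 1]]; R·(4, -5, 1) = (0.7071, 6.3640, 1.0000)

Rotation matrix for 135° around z-axis:
cos(135°) = -√2/2, sin(135°) = √2/2
R = [[-√2/2, -√2/2, 0], [√2/2, -√2/2, 0], [0, 0, 1]]
Apply to (4, -5, 1): R·[4, -5, 1]ᵀ = (0.7071, 6.3640, 1.0000)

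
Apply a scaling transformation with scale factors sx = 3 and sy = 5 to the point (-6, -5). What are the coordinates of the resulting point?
(-18, -25)

Scaling matrix:
[[3, 0], [0, 5]]
Result: (-6 × 3, -5 × 5) = (-18, -25)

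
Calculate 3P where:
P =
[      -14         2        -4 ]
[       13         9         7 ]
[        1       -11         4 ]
3P =
[      -42         6       -12 ]
[       39        27        21 ]
[        3       -33        12 ]

Scalar multiplication is elementwise: (3P)[i][j] = 3 * P[i][j].
  (3P)[0][0] = 3 * (-14) = -42
  (3P)[0][1] = 3 * (2) = 6
  (3P)[0][2] = 3 * (-4) = -12
  (3P)[1][0] = 3 * (13) = 39
  (3P)[1][1] = 3 * (9) = 27
  (3P)[1][2] = 3 * (7) = 21
  (3P)[2][0] = 3 * (1) = 3
  (3P)[2][1] = 3 * (-11) = -33
  (3P)[2][2] = 3 * (4) = 12
3P =
[      -42         6       -12 ]
[       39        27        21 ]
[        3       -33        12 ]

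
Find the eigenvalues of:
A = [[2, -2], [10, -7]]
λ = -3, -2

Solve det(A - λI) = 0. For a 2×2 matrix this is λ² - (trace)λ + det = 0.
trace(A) = 2 - 7 = -5.
det(A) = (2)*(-7) - (-2)*(10) = -14 + 20 = 6.
Characteristic equation: λ² - (-5)λ + (6) = 0.
Discriminant: (-5)² - 4*(6) = 25 - 24 = 1.
Roots: λ = (-5 ± √1) / 2 = -3, -2.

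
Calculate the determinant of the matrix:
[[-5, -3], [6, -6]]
48

For a 2×2 matrix [[a, b], [c, d]], det = ad - bc
det = (-5)(-6) - (-3)(6) = 30 - -18 = 48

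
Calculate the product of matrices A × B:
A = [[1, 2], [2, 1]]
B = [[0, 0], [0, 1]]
[[0, 2], [0, 1]]

Matrix multiplication:
C[0][0] = 1×0 + 2×0 = 0
C[0][1] = 1×0 + 2×1 = 2
C[1][0] = 2×0 + 1×0 = 0
C[1][1] = 2×0 + 1×1 = 1
Result: [[0, 2], [0, 1]]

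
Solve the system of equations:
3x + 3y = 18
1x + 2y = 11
x = 1, y = 5

Use elimination (row reduction):
Equation 1: 3x + 3y = 18.
Equation 2: 1x + 2y = 11.
Multiply Eq1 by 1 and Eq2 by 3: 3x + 3y = 18;  3x + 6y = 33.
Subtract: (3)y = 15, so y = 5.
Back-substitute into Eq1: 3x + 3*(5) = 18, so x = 1.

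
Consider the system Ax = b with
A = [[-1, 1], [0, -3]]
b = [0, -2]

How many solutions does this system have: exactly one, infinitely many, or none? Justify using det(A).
Exactly one solution

Compute det(A) = (-1)*(-3) - (1)*(0) = 3.
Because det(A) ≠ 0, A is invertible and Ax = b has a unique solution for every b (here x = A⁻¹ b).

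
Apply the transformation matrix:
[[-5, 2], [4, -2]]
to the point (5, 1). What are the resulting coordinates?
(-23, 18)

Matrix multiplication:
[[-5, 2], [4, -2]] × [5, 1]ᵀ
= [-5×5 + 2×1, 4×5 + -2×1]ᵀ
= [-23.0000, 18.0000]ᵀ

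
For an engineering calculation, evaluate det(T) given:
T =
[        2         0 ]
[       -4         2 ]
det(T) = 4

For a 2×2 matrix [[a, b], [c, d]], det = a*d - b*c.
det(T) = (2)*(2) - (0)*(-4) = 4 - 0 = 4.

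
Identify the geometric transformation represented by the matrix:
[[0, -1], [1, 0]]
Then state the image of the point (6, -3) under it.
rotation by 90° counterclockwise; image of (6, -3) is (3, 6)

This matches the form [[cos θ, -sin θ], [sin θ, cos θ]] of a rotation matrix; reading off cos θ and sin θ gives the angle.
The matrix [[0, -1], [1, 0]] represents: rotation by 90° counterclockwise.
Applying it to (6, -3): [0·6 + -1·-3, 1·6 + 0·-3] = (3, 6).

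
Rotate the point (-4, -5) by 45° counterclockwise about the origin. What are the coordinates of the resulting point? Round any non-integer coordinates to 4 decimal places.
(0.7071, -6.3640)

Rotation matrix R(θ) = [[cos θ, -sin θ], [sin θ, cos θ]]; for θ = 45°:
R = [[√2/2, -√2/2], [√2/2, √2/2]]
Result: R × [-4, -5]ᵀ = [√2/2·-4 + (-√2/2)·-5, √2/2·-4 + (√2/2)·-5]ᵀ = (0.7071, -6.3640)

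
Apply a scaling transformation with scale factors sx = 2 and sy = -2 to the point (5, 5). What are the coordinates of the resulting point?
(10, -10)

Scaling matrix:
[[2, 0], [0, -2]]
Result: (5 × 2, 5 × -2) = (10, -10)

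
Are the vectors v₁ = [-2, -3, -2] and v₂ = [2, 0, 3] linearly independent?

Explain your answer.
Yes, linearly independent

Two vectors are linearly dependent iff one is a scalar multiple of the other.
No single scalar k satisfies v₂ = k·v₁ (the ratios of corresponding entries disagree), so v₁ and v₂ are linearly independent.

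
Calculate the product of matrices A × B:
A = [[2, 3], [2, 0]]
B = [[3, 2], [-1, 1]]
[[3, 7], [6, 4]]

Matrix multiplication:
C[0][0] = 2×3 + 3×-1 = 3
C[0][1] = 2×2 + 3×1 = 7
C[1][0] = 2×3 + 0×-1 = 6
C[1][1] = 2×2 + 0×1 = 4
Result: [[3, 7], [6, 4]]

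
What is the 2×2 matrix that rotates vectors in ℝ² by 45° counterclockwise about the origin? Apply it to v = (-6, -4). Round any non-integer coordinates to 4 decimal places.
R = [[√2/2, -√2/2], [√2/2, √2/2]]; R·v = (-1.4142, -7.0711)

A counterclockwise rotation by angle θ in ℝ² has matrix R(θ) = [[cos θ, -sin θ], [sin θ, cos θ]].
For θ = 45°: cos θ = √2/2, sin θ = √2/2.
R(45°) = [[√2/2, -√2/2], [√2/2, √2/2]].
R·v = [√2/2·-6 + (-√2/2)·-4, √2/2·-6 + √2/2·-4] = (-1.4142, -7.0711).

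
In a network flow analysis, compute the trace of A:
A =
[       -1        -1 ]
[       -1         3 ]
tr(A) = -1 + 3 = 2

The trace of a square matrix is the sum of its diagonal entries.
Diagonal entries of A: A[0][0] = -1, A[1][1] = 3.
tr(A) = -1 + 3 = 2.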